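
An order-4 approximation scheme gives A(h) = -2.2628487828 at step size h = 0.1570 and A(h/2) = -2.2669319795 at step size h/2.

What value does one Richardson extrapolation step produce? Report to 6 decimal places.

r = 4, so 2^r = 16.
Numerator 16 × A(h/2) − A(h) = 16 × (-2.2669319795) − (-2.2628487828) = -34.0080628892
Denominator 16 − 1 = 15.
(16 × (-2.2669319795) − (-2.2628487828))/(16 − 1) = -2.2672041926

-2.267204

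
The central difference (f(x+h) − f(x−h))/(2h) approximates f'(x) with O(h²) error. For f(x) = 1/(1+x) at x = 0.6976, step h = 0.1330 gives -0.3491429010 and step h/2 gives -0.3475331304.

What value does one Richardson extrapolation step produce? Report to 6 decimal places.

r = 2: numerator weight 4, denominator 3.
2^2·A(h/2) = -1.3901325216; minus A(h) gives -1.0409896206.
Denominator 4 − 1 = 3.
So the Richardson estimate is -0.3469965402.
Shift from A(h/2): +0.0005365902.

-0.346997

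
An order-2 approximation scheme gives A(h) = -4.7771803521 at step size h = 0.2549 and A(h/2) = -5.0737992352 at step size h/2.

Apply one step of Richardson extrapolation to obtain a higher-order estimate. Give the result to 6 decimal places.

Method order is 2; weight 2^2 = 4.
Top: 4(-5.0737992352) − (-4.7771803521) = -15.5180165887
Extrapolated: (-15.5180165887) / 3 = -5.1726721962
Gap between inputs: 2.966e-01; correction applied: −0.0988729610.

-5.172672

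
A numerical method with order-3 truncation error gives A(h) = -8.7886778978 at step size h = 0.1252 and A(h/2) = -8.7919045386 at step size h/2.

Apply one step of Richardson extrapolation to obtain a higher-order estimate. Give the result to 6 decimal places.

-8.792365

With r = 3 the leading error scales as h^3, so the weight is 2^3 = 8.
8×(-8.7919045386) = -70.3352363088; subtract (-8.7886778978) → -61.5465584110
Extrapolated: (-61.5465584110) / 7 = -8.7923654873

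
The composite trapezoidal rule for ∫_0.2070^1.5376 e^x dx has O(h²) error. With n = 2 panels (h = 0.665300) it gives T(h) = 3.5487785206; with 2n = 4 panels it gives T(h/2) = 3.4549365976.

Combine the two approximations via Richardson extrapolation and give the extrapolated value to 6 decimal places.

3.423656

The method has order 2: 2^2 = 4.
Top: 4(3.4549365976) − (3.5487785206) = 10.2709678698
Divide by 2^2 − 1 = 3.
So the Richardson estimate is 3.4236559566.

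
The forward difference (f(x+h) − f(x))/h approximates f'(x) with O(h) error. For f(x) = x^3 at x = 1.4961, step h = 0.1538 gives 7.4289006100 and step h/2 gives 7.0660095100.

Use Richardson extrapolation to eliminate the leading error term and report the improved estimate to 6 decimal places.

6.703118

r = 1, so 2^r = 2.
Top: 2(7.0660095100) − (7.4289006100) = 6.7031184100
Denominator 2 − 1 = 1.
So the Richardson estimate is 6.7031184100.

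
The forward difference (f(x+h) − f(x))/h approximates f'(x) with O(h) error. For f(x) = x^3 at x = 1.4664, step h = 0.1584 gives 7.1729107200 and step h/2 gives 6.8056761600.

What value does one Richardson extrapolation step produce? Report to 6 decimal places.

6.438442

Leading term ∝ h^1; use weight 2 = 2^1.
Numerator 2·A(h/2) − A(h) = 2·6.8056761600 − 7.1729107200 = 6.4384416000
6.4384416000 ÷ 1 = 6.4384416000
Shift from A(h/2): −0.3672345600.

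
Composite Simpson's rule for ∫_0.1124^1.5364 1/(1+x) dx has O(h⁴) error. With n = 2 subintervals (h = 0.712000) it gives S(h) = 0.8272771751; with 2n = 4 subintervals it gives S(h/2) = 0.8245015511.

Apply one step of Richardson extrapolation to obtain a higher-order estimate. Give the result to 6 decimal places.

r = 4: numerator weight 16, denominator 15.
16·0.8245015511 = 13.1920248176; subtract 0.8272771751 → 12.3647476425
R = 12.3647476425/15 = 0.8243165095

0.824317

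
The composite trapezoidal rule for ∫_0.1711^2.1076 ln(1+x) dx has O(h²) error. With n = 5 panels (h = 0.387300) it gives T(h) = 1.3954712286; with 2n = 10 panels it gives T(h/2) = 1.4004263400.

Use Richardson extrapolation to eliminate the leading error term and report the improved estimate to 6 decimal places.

The method has order 2: 2^2 = 4.
Top: 4(1.4004263400) − (1.3954712286) = 4.2062341314
Denominator 4 − 1 = 3.
Extrapolated: 4.2062341314 / 3 = 1.4020780438
Correction |R − A(h/2)| = 1.652e-03; gap |A(h/2) − A(h)| = 4.955e-03.

1.402078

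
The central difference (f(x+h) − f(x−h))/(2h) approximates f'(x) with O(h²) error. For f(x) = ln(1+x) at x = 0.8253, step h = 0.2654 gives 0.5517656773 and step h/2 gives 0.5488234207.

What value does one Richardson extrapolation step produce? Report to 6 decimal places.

r = 2, so 2^r = 4.
4·0.5488234207 = 2.1952936828; 2.1952936828 − 0.5517656773 = 1.6435280055
R = 1.6435280055/3 = 0.5478426685

0.547843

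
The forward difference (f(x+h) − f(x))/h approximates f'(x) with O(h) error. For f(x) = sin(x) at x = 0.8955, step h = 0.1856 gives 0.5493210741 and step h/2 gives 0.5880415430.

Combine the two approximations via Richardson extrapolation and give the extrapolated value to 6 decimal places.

Error is O(h^1); halving h shrinks it by 2^1 = 2.
Difference of the inputs: 0.5880415430 − 0.5493210741 = 0.0387204689
Divide by 2^1 − 1 = 1: 0.0387204689/1 = 0.0387204689
R = A(h/2) + (A(h/2) − A(h))/1 = 0.5880415430 + 0.0387204689 = 0.6267620119
Gap between inputs: 3.872e-02; correction applied: +0.0387204689.

0.626762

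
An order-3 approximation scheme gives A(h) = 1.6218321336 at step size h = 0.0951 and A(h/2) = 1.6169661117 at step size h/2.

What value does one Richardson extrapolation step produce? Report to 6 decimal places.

The method has order 3: 2^3 = 8.
8 × 1.6169661117 = 12.9357288936; 12.9357288936 − 1.6218321336 = 11.3138967600
Extrapolated: 11.3138967600 / 7 = 1.6162709657

1.616271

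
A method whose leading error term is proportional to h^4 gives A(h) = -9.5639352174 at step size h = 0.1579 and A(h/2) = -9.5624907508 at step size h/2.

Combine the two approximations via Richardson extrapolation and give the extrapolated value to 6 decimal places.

With r = 4 the leading error scales as h^4, so the weight is 2^4 = 16.
16 × (-9.5624907508) = -152.9998520128; (-152.9998520128) − (-9.5639352174) = -143.4359167954
R = (-143.4359167954)/15 = -9.5623944530
Gap between inputs: 1.444e-03; correction applied: +0.0000962978.

-9.562394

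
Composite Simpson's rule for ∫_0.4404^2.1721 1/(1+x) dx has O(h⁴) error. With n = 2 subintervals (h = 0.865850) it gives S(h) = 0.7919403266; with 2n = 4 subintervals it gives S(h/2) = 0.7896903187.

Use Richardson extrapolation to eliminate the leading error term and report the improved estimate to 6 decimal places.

r = 4, so 2^r = 16.
2^4*A(h/2) = 12.6350450992; minus A(h) gives 11.8431047726.
11.8431047726 ÷ 15 = 0.7895403182
Correction |R − A(h/2)| = 1.500e-04; gap |A(h/2) − A(h)| = 2.250e-03.

0.789540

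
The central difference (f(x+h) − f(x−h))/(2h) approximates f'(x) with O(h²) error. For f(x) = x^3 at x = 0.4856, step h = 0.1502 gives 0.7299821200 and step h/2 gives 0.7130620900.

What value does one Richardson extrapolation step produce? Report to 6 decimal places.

0.707422

r = 2, so 2^r = 4.
Weighted: 2.8522483600 − 0.7299821200 = 2.1222662400
Denominator 4 − 1 = 3.
Extrapolated: 2.1222662400 / 3 = 0.7074220800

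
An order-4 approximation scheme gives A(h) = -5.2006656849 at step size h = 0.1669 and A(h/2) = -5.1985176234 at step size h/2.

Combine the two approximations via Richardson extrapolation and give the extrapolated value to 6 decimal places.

-5.198374

Order 4 gives 2^r = 16 and 2^r − 1 = 15.
16 × (-5.1985176234) − (-5.2006656849) = -77.9756162895
Denominator 16 − 1 = 15.
Extrapolated: (-77.9756162895) / 15 = -5.1983744193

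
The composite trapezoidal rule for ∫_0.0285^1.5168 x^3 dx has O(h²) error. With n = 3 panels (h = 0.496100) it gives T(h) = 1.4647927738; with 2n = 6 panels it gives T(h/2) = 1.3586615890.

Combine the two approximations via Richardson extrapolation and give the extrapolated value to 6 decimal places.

Leading term ∝ h^2; use weight 4 = 2^2.
2^2·A(h/2) = 5.4346463560; minus A(h) gives 3.9698535822.
R = 3.9698535822/3 = 1.3232845274

1.323285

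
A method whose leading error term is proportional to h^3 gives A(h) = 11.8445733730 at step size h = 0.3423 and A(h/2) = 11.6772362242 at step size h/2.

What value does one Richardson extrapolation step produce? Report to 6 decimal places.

11.653331

Leading term ∝ h^3; use weight 8 = 2^3.
Weighted: 93.4178897936 − 11.8445733730 = 81.5733164206
Extrapolated: 81.5733164206 / 7 = 11.6533309172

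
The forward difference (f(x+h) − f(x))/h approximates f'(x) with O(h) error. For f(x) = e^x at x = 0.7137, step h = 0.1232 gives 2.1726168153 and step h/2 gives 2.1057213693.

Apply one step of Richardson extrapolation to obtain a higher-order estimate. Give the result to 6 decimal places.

2.038826

r = 1, so 2^r = 2.
2·2.1057213693 − 2.1726168153 = 2.0388259233
Divide by 2^1 − 1 = 1.
Extrapolated: 2.0388259233 / 1 = 2.0388259233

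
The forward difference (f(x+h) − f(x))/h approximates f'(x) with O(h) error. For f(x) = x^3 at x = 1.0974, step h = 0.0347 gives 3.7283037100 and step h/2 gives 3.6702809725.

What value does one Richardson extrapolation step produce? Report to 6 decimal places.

Error is O(h^1); halving h shrinks it by 2^1 = 2.
2^1×A(h/2) = 7.3405619450; minus A(h) gives 3.6122582350.
R = 3.6122582350/1 = 3.6122582350

3.612258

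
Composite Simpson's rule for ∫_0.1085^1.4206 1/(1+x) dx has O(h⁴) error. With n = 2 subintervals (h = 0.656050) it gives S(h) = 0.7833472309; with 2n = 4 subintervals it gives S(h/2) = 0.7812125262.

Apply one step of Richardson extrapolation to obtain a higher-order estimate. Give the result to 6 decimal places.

0.781070

r = 4: numerator weight 16, denominator 15.
16*0.7812125262 − 0.7833472309 = 11.7160531883
Divide by 2^4 − 1 = 15.
Result: 0.7810702126
Correction |R − A(h/2)| = 1.423e-04; gap |A(h/2) − A(h)| = 2.135e-03.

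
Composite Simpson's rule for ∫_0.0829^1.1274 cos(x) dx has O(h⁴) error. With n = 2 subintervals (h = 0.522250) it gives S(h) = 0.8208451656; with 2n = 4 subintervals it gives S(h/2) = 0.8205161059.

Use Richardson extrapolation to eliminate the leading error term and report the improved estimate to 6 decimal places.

With r = 4 the leading error scales as h^4, so the weight is 2^4 = 16.
16·0.8205161059 = 13.1282576944; subtract 0.8208451656 → 12.3074125288
Divide by 2^4 − 1 = 15.
Extrapolated: 12.3074125288 / 15 = 0.8204941686

0.820494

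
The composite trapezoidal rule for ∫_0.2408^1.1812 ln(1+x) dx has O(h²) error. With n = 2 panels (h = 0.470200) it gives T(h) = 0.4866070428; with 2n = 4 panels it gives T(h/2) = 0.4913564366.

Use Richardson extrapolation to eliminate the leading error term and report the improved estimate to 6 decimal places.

r = 2: numerator weight 4, denominator 3.
4·0.4913564366 = 1.9654257464; 1.9654257464 − 0.4866070428 = 1.4788187036
Divide by 2^2 − 1 = 3.
Result: 0.4929395679
Correction |R − A(h/2)| = 1.583e-03; gap |A(h/2) − A(h)| = 4.749e-03.

0.492940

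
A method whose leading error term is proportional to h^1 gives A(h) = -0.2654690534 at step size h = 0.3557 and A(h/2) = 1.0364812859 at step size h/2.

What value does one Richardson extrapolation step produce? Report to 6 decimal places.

r = 1: numerator weight 2, denominator 1.
A(h/2) − A(h) = 1.0364812859 − (-0.2654690534) = 1.3019503393
Divide by 2^1 − 1 = 1: 1.3019503393/1 = 1.3019503393
R = 1.0364812859 + 1.3019503393 = 2.3384316252

2.338432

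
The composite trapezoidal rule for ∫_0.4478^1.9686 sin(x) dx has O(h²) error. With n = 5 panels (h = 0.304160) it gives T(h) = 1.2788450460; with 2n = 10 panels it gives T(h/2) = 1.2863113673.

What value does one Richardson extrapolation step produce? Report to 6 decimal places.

1.288800

The method has order 2: 2^2 = 4.
Difference of the inputs: 1.2863113673 − 1.2788450460 = 0.0074663213
Divide by 2^2 − 1 = 3: 0.0074663213/3 = 0.0024887738
R = 1.2863113673 + 0.0024887738 = 1.2888001411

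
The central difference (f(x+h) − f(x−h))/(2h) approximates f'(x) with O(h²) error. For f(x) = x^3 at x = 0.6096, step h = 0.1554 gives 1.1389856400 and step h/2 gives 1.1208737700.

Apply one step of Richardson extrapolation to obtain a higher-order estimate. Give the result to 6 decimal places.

1.114836

The method has order 2: 2^2 = 4.
Difference of the inputs: 1.1208737700 − 1.1389856400 = -0.0181118700
Correction (A(h/2) − A(h))/(4 − 1) = (-0.0181118700)/3 = -0.0060372900
R = 1.1208737700 − 0.0060372900 = 1.1148364800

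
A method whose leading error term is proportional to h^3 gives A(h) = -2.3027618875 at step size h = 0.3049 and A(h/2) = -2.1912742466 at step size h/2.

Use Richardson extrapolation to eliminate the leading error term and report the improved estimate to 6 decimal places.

Order 3 gives 2^r = 8 and 2^r − 1 = 7.
2^3 × A(h/2) = -17.5301939728; minus A(h) gives -15.2274320853.
Denominator 8 − 1 = 7.
(-15.2274320853) ÷ 7 = -2.1753474408

-2.175347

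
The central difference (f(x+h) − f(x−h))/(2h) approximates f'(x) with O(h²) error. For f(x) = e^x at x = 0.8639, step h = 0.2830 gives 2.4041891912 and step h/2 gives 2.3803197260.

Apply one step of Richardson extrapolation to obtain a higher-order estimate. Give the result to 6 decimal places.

2.372363

Order 2 gives 2^r = 4 and 2^r − 1 = 3.
2^2×A(h/2) = 9.5212789040; minus A(h) gives 7.1170897128.
Denominator 4 − 1 = 3.
So the Richardson estimate is 2.3723632376.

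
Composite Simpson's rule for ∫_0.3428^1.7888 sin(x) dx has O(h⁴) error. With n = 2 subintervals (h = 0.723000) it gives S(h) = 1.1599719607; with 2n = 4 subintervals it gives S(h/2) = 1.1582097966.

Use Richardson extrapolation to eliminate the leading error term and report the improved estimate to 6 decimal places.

1.158092

With r = 4 the leading error scales as h^4, so the weight is 2^4 = 16.
Top: 16(1.1582097966) − (1.1599719607) = 17.3713847849
Denominator 16 − 1 = 15.
Extrapolated: 17.3713847849 / 15 = 1.1580923190
Shift from A(h/2): −0.0001174776.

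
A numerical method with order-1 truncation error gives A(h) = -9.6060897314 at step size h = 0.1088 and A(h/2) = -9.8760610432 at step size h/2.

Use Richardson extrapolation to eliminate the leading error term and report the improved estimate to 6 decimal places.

-10.146032

Method order is 1; weight 2^1 = 2.
Weighted: (-19.7521220864) − (-9.6060897314) = -10.1460323550
Divide by 2^1 − 1 = 1.
Result: -10.1460323550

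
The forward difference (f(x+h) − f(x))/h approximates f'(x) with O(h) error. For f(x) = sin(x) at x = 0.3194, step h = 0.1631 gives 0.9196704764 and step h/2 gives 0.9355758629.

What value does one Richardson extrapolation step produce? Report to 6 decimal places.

Leading term ∝ h^1; use weight 2 = 2^1.
2*0.9355758629 = 1.8711517258; 1.8711517258 − 0.9196704764 = 0.9514812494
Extrapolated: 0.9514812494 / 1 = 0.9514812494

0.951481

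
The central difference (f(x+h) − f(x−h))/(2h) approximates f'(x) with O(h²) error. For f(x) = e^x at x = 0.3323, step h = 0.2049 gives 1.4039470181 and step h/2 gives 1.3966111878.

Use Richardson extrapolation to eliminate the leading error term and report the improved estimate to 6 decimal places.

Error is O(h^2); halving h shrinks it by 2^2 = 4.
4 × 1.3966111878 = 5.5864447512; subtract 1.4039470181 → 4.1824977331
R = 4.1824977331/3 = 1.3941659110
Shift from A(h/2): −0.0024452768.

1.394166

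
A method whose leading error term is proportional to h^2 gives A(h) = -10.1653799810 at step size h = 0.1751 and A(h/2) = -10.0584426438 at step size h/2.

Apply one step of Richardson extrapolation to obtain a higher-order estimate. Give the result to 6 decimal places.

Error is O(h^2); halving h shrinks it by 2^2 = 4.
Weighted: (-40.2337705752) − (-10.1653799810) = -30.0683905942
Divide by 2^2 − 1 = 3.
Result: -10.0227968647
Shift from A(h/2): +0.0356457791.

-10.022797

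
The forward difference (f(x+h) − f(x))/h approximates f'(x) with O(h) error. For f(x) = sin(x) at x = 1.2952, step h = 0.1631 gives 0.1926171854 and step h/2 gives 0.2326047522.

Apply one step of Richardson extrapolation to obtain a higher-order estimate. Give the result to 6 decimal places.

Error is O(h^1); halving h shrinks it by 2^1 = 2.
Numerator 2·A(h/2) − A(h) = 2·0.2326047522 − 0.1926171854 = 0.2725923190
0.2725923190 ÷ 1 = 0.2725923190

0.272592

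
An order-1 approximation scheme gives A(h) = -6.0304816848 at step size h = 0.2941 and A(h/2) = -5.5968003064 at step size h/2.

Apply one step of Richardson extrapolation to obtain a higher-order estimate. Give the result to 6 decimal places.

Method order is 1; weight 2^1 = 2.
2·(-5.5968003064) = -11.1936006128; subtract (-6.0304816848) → -5.1631189280
Divide by 2^1 − 1 = 1.
(2·(-5.5968003064) − (-6.0304816848))/(2 − 1) = -5.1631189280
Gap between inputs: 4.337e-01; correction applied: +0.4336813784.

-5.163119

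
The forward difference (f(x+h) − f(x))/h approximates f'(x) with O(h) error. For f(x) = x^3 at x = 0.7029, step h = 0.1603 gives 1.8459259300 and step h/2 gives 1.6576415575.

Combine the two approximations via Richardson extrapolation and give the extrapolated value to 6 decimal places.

1.469357

r = 1, so 2^r = 2.
Weighted: 3.3152831150 − 1.8459259300 = 1.4693571850
1.4693571850 ÷ 1 = 1.4693571850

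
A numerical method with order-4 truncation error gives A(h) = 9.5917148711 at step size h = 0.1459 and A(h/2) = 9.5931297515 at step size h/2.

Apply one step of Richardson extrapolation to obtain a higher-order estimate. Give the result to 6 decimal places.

9.593224

Leading term ∝ h^4; use weight 16 = 2^4.
16·9.5931297515 − 9.5917148711 = 143.8983611529
Divide by 2^4 − 1 = 15.
143.8983611529 ÷ 15 = 9.5932240769
Shift from A(h/2): +0.0000943254.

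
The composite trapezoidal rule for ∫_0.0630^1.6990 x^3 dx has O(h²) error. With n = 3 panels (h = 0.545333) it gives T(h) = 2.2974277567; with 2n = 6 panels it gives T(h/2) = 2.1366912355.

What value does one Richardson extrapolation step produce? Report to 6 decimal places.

2.083112

Order 2 gives 2^r = 4 and 2^r − 1 = 3.
4×2.1366912355 = 8.5467649420; subtract 2.2974277567 → 6.2493371853
R = 6.2493371853/3 = 2.0831123951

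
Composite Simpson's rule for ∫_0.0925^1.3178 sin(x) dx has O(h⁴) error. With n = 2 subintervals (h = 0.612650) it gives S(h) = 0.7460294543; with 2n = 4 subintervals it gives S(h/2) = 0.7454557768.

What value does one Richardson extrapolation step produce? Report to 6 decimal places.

0.745418

Order 4 gives 2^r = 16 and 2^r − 1 = 15.
Difference of the inputs: 0.7454557768 − 0.7460294543 = -0.0005736775
Divide by 2^4 − 1 = 15: (-0.0005736775)/15 = -0.0000382452
R = A(h/2) + (A(h/2) − A(h))/15 = 0.7454557768 − 0.0000382452 = 0.7454175316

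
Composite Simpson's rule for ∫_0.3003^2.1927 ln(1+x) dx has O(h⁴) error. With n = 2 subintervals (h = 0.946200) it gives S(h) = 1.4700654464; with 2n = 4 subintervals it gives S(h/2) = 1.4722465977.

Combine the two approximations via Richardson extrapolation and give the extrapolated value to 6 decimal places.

Leading term ∝ h^4; use weight 16 = 2^4.
Weighted: 23.5559455632 − 1.4700654464 = 22.0858801168
22.0858801168 ÷ 15 = 1.4723920078

1.472392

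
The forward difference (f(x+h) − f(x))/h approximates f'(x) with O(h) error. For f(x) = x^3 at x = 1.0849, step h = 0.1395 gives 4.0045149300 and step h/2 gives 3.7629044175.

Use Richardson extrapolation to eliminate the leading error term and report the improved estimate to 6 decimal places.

3.521294

Leading term ∝ h^1; use weight 2 = 2^1.
Top: 2(3.7629044175) − (4.0045149300) = 3.5212939050
Extrapolated: 3.5212939050 / 1 = 3.5212939050
Shift from A(h/2): −0.2416105125.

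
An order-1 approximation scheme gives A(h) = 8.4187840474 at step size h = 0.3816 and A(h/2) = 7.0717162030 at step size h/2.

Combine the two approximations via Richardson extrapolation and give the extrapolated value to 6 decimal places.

With r = 1 the leading error scales as h^1, so the weight is 2^1 = 2.
2^1×A(h/2) = 14.1434324060; minus A(h) gives 5.7246483586.
Divide by 2^1 − 1 = 1.
Extrapolated: 5.7246483586 / 1 = 5.7246483586

5.724648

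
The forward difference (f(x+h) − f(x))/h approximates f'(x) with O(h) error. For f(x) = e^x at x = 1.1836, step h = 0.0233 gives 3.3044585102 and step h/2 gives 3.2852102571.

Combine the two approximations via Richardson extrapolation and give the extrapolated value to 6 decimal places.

Method order is 1; weight 2^1 = 2.
2^1×A(h/2) = 6.5704205142; minus A(h) gives 3.2659620040.
Divide by 2^1 − 1 = 1.
So the Richardson estimate is 3.2659620040.
Correction |R − A(h/2)| = 1.925e-02; gap |A(h/2) − A(h)| = 1.925e-02.

3.265962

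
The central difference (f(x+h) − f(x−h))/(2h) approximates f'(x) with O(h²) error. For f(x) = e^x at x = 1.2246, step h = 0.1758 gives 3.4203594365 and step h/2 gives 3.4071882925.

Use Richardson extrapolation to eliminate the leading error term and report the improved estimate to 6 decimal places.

3.402798

Error is O(h^2); halving h shrinks it by 2^2 = 4.
4·3.4071882925 = 13.6287531700; 13.6287531700 − 3.4203594365 = 10.2083937335
R = 10.2083937335/3 = 3.4027979112
Shift from A(h/2): −0.0043903813.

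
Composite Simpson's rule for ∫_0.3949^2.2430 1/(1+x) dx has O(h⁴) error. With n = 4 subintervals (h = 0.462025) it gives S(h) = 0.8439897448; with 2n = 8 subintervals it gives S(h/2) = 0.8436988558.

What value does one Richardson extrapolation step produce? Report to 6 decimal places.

r = 4, so 2^r = 16.
Numerator 16·A(h/2) − A(h) = 16·0.8436988558 − 0.8439897448 = 12.6551919480
Divide by 2^4 − 1 = 15.
So the Richardson estimate is 0.8436794632.

0.843679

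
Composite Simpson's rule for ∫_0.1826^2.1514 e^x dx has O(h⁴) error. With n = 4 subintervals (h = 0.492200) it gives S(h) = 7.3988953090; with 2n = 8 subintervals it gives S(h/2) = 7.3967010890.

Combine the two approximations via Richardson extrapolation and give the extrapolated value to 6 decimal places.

7.396555

With r = 4 the leading error scales as h^4, so the weight is 2^4 = 16.
16 × 7.3967010890 − 7.3988953090 = 110.9483221150
Denominator 16 − 1 = 15.
110.9483221150 ÷ 15 = 7.3965548077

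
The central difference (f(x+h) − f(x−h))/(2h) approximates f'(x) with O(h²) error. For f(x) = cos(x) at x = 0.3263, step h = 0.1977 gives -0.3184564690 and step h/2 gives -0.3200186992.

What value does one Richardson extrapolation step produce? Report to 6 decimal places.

-0.320539

Leading term ∝ h^2; use weight 4 = 2^2.
4·(-0.3200186992) = -1.2800747968; subtract (-0.3184564690) → -0.9616183278
Divide by 2^2 − 1 = 3.
So the Richardson estimate is -0.3205394426.
Shift from A(h/2): −0.0005207434.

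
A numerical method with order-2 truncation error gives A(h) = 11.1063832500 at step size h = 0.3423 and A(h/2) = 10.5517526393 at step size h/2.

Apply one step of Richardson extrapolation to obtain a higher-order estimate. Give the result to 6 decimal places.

10.366876

The method has order 2: 2^2 = 4.
4·10.5517526393 − 11.1063832500 = 31.1006273072
Denominator 4 − 1 = 3.
(4·10.5517526393 − 11.1063832500)/(4 − 1) = 10.3668757691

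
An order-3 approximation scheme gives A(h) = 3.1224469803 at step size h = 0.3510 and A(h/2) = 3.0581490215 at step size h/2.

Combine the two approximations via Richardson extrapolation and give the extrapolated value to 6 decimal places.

Error is O(h^3); halving h shrinks it by 2^3 = 8.
8*3.0581490215 = 24.4651921720; subtract 3.1224469803 → 21.3427451917
Extrapolated: 21.3427451917 / 7 = 3.0489635988

3.048964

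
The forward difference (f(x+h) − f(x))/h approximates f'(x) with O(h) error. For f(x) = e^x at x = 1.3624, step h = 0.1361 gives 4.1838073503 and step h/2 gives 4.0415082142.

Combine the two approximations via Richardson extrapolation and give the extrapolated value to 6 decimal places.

The method has order 1: 2^1 = 2.
Difference of the inputs: 4.0415082142 − 4.1838073503 = -0.1422991361
Divide by 2^1 − 1 = 1: (-0.1422991361)/1 = -0.1422991361
R = A(h/2) + (A(h/2) − A(h))/1 = 4.0415082142 − 0.1422991361 = 3.8992090781

3.899209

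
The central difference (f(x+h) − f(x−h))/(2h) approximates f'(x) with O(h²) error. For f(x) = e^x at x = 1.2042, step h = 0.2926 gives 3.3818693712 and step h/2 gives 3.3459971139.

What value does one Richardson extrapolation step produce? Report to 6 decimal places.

With r = 2 the leading error scales as h^2, so the weight is 2^2 = 4.
A(h/2) − A(h) = 3.3459971139 − 3.3818693712 = -0.0358722573
Divide by 2^2 − 1 = 3: (-0.0358722573)/3 = -0.0119574191
R = A(h/2) + (A(h/2) − A(h))/3 = 3.3459971139 − 0.0119574191 = 3.3340396948
Gap between inputs: 3.587e-02; correction applied: −0.0119574191.

3.334040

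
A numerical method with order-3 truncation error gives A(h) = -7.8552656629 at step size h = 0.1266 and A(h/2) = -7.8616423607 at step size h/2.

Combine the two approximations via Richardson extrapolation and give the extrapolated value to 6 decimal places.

The method has order 3: 2^3 = 8.
8 × (-7.8616423607) − (-7.8552656629) = -55.0378732227
(-55.0378732227) ÷ 7 = -7.8625533175
Correction |R − A(h/2)| = 9.110e-04; gap |A(h/2) − A(h)| = 6.377e-03.

-7.862553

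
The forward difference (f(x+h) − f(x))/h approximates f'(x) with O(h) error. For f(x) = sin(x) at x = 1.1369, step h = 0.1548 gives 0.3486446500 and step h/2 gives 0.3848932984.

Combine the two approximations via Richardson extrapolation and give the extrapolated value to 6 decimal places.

Order 1 gives 2^r = 2 and 2^r − 1 = 1.
2*0.3848932984 = 0.7697865968; 0.7697865968 − 0.3486446500 = 0.4211419468
Denominator 2 − 1 = 1.
0.4211419468 ÷ 1 = 0.4211419468

0.421142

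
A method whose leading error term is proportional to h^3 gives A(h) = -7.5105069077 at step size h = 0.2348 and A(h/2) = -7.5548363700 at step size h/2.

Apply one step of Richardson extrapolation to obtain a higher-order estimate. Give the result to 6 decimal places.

-7.561169

The method has order 3: 2^3 = 8.
A(h/2) − A(h) = -7.5548363700 − (-7.5105069077) = -0.0443294623
Divide by 2^3 − 1 = 7: (-0.0443294623)/7 = -0.0063327803
R = A(h/2) + (A(h/2) − A(h))/7 = -7.5548363700 − 0.0063327803 = -7.5611691503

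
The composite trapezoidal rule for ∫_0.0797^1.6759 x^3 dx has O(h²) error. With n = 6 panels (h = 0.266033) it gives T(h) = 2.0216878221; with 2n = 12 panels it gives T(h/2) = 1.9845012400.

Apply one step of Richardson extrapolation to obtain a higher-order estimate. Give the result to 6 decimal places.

1.972106

Method order is 2; weight 2^2 = 4.
Numerator 4·A(h/2) − A(h) = 4·1.9845012400 − 2.0216878221 = 5.9163171379
Extrapolated: 5.9163171379 / 3 = 1.9721057126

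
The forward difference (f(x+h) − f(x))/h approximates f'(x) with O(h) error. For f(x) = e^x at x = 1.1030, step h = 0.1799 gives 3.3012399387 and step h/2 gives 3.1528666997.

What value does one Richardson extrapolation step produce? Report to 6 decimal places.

3.004493

Method order is 1; weight 2^1 = 2.
2·3.1528666997 − 3.3012399387 = 3.0044934607
Divide by 2^1 − 1 = 1.
Result: 3.0044934607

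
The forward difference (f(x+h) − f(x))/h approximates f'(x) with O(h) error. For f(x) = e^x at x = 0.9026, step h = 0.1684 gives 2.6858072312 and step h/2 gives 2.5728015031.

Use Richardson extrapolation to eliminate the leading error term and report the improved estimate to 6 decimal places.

Method order is 1; weight 2^1 = 2.
2*2.5728015031 = 5.1456030062; subtract 2.6858072312 → 2.4597957750
Denominator 2 − 1 = 1.
So the Richardson estimate is 2.4597957750.

2.459796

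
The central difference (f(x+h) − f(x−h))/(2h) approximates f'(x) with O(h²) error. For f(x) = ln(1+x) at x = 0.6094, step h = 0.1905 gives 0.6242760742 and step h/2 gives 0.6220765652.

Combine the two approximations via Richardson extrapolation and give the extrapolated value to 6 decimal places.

Order 2 gives 2^r = 4 and 2^r − 1 = 3.
Weighted: 2.4883062608 − 0.6242760742 = 1.8640301866
1.8640301866 ÷ 3 = 0.6213433955
Gap between inputs: 2.200e-03; correction applied: −0.0007331697.

0.621343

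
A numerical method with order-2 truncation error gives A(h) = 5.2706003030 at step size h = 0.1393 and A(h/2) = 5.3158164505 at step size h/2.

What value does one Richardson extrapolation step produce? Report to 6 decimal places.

5.330888

r = 2: numerator weight 4, denominator 3.
Weighted: 21.2632658020 − 5.2706003030 = 15.9926654990
R = 15.9926654990/3 = 5.3308884997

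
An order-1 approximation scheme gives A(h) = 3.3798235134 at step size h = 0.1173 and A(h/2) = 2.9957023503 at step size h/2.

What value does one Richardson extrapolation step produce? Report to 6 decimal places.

Order 1 gives 2^r = 2 and 2^r − 1 = 1.
Top: 2(2.9957023503) − (3.3798235134) = 2.6115811872
(2×2.9957023503 − 3.3798235134)/(2 − 1) = 2.6115811872

2.611581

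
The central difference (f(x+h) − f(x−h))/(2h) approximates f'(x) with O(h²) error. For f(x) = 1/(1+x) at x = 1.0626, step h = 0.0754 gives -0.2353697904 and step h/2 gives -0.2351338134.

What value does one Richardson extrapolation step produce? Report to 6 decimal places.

r = 2, so 2^r = 4.
4 × (-0.2351338134) = -0.9405352536; subtract (-0.2353697904) → -0.7051654632
(4 × (-0.2351338134) − (-0.2353697904))/(4 − 1) = -0.2350551544
Gap between inputs: 2.360e-04; correction applied: +0.0000786590.

-0.235055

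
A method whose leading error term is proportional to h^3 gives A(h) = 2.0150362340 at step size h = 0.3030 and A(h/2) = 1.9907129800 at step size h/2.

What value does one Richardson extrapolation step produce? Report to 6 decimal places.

1.987238

The method has order 3: 2^3 = 8.
8 × 1.9907129800 − 2.0150362340 = 13.9106676060
R = 13.9106676060/7 = 1.9872382294
Gap between inputs: 2.432e-02; correction applied: −0.0034747506.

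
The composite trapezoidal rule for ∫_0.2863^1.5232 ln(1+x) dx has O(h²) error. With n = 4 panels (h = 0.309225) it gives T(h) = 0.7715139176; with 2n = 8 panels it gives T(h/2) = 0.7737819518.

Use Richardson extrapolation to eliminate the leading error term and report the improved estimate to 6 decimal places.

0.774538

Order 2 gives 2^r = 4 and 2^r − 1 = 3.
Weighted: 3.0951278072 − 0.7715139176 = 2.3236138896
Denominator 4 − 1 = 3.
R = 2.3236138896/3 = 0.7745379632
Correction |R − A(h/2)| = 7.560e-04; gap |A(h/2) − A(h)| = 2.268e-03.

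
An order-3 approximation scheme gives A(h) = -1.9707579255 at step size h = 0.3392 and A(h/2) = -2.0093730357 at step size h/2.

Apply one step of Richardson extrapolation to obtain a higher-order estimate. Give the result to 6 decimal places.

Leading term ∝ h^3; use weight 8 = 2^3.
8*(-2.0093730357) − (-1.9707579255) = -14.1042263601
(8*(-2.0093730357) − (-1.9707579255))/(8 − 1) = -2.0148894800
Correction |R − A(h/2)| = 5.516e-03; gap |A(h/2) − A(h)| = 3.862e-02.

-2.014889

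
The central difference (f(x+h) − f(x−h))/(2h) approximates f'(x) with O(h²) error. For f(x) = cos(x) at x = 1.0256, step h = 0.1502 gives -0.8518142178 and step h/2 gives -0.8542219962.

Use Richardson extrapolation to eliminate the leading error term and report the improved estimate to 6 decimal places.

-0.855025

Order 2 gives 2^r = 4 and 2^r − 1 = 3.
4·(-0.8542219962) − (-0.8518142178) = -2.5650737670
Extrapolated: (-2.5650737670) / 3 = -0.8550245890
Shift from A(h/2): −0.0008025928.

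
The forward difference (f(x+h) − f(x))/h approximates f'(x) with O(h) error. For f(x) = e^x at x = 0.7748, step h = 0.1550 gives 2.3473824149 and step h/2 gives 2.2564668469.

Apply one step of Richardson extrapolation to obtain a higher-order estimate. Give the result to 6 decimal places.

2.165551

With r = 1 the leading error scales as h^1, so the weight is 2^1 = 2.
2·2.2564668469 − 2.3473824149 = 2.1655512789
Divide by 2^1 − 1 = 1.
2.1655512789 ÷ 1 = 2.1655512789
Gap between inputs: 9.092e-02; correction applied: −0.0909155680.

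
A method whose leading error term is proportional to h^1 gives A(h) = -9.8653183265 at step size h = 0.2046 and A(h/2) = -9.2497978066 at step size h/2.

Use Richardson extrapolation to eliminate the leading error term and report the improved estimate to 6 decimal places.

r = 1, so 2^r = 2.
2^1×A(h/2) = -18.4995956132; minus A(h) gives -8.6342772867.
Divide by 2^1 − 1 = 1.
R = (-8.6342772867)/1 = -8.6342772867

-8.634277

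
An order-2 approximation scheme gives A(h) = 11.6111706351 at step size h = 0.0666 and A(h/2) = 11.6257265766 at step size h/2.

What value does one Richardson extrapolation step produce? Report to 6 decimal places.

Method order is 2; weight 2^2 = 4.
Numerator 4 × A(h/2) − A(h) = 4 × 11.6257265766 − 11.6111706351 = 34.8917356713
R = 34.8917356713/3 = 11.6305785571

11.630579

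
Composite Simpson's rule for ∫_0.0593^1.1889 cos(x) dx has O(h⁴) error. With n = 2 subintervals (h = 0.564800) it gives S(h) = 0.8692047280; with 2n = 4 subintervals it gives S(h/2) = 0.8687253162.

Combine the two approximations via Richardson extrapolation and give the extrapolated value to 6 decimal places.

The method has order 4: 2^4 = 16.
Weighted: 13.8996050592 − 0.8692047280 = 13.0304003312
Divide by 2^4 − 1 = 15.
R = 13.0304003312/15 = 0.8686933554

0.868693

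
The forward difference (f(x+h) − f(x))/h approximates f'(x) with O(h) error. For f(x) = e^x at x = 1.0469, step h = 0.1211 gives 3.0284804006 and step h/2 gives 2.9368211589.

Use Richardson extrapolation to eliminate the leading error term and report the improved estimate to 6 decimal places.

2.845162

r = 1: numerator weight 2, denominator 1.
2·2.9368211589 = 5.8736423178; 5.8736423178 − 3.0284804006 = 2.8451619172
Denominator 2 − 1 = 1.
2.8451619172 ÷ 1 = 2.8451619172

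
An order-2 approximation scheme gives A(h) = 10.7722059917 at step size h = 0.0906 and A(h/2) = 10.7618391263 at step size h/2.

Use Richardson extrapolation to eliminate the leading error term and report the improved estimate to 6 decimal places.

10.758384

r = 2: numerator weight 4, denominator 3.
4·10.7618391263 = 43.0473565052; 43.0473565052 − 10.7722059917 = 32.2751505135
Divide by 2^2 − 1 = 3.
R = 32.2751505135/3 = 10.7583835045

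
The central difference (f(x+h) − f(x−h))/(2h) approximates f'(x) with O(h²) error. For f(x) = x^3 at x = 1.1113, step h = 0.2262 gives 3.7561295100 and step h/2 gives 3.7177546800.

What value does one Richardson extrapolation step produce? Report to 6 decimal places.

r = 2, so 2^r = 4.
4 × 3.7177546800 = 14.8710187200; 14.8710187200 − 3.7561295100 = 11.1148892100
Divide by 2^2 − 1 = 3.
So the Richardson estimate is 3.7049630700.

3.704963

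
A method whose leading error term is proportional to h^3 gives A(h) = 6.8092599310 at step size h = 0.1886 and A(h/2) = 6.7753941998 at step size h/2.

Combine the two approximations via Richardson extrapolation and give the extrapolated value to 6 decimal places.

6.770556

Leading term ∝ h^3; use weight 8 = 2^3.
8 × 6.7753941998 = 54.2031535984; 54.2031535984 − 6.8092599310 = 47.3938936674
Denominator 8 − 1 = 7.
Result: 6.7705562382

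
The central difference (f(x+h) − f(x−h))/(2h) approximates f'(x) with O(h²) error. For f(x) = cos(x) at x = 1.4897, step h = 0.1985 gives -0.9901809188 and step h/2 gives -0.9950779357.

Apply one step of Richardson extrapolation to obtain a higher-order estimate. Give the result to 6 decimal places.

r = 2: numerator weight 4, denominator 3.
Top: 4(-0.9950779357) − (-0.9901809188) = -2.9901308240
Extrapolated: (-2.9901308240) / 3 = -0.9967102747
Gap between inputs: 4.897e-03; correction applied: −0.0016323390.

-0.996710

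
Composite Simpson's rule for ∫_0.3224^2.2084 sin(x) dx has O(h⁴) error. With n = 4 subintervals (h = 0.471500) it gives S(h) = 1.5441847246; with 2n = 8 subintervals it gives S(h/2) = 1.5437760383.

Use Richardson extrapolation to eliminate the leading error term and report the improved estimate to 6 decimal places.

r = 4: numerator weight 16, denominator 15.
16*1.5437760383 = 24.7004166128; subtract 1.5441847246 → 23.1562318882
Denominator 16 − 1 = 15.
Result: 1.5437487925
Gap between inputs: 4.087e-04; correction applied: −0.0000272458.

1.543749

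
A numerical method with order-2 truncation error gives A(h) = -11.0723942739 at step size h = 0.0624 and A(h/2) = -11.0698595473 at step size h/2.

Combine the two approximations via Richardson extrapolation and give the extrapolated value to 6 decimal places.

-11.069015

The method has order 2: 2^2 = 4.
A(h/2) − A(h) = -11.0698595473 − (-11.0723942739) = 0.0025347266
Correction (A(h/2) − A(h))/(4 − 1) = 0.0025347266/3 = 0.0008449089
R = -11.0698595473 + 0.0008449089 = -11.0690146384
Shift from A(h/2): +0.0008449089.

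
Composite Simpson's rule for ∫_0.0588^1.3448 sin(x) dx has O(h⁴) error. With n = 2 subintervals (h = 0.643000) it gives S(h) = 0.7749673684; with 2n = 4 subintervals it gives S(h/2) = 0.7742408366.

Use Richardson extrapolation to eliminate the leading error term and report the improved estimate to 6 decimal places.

The method has order 4: 2^4 = 16.
16 × 0.7742408366 = 12.3878533856; 12.3878533856 − 0.7749673684 = 11.6128860172
Denominator 16 − 1 = 15.
11.6128860172 ÷ 15 = 0.7741924011
Shift from A(h/2): −0.0000484355.

0.774192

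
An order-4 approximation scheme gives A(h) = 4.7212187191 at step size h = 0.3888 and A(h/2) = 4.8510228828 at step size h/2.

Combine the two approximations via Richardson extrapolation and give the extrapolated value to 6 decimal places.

4.859676

Error is O(h^4); halving h shrinks it by 2^4 = 16.
Weighted: 77.6163661248 − 4.7212187191 = 72.8951474057
72.8951474057 ÷ 15 = 4.8596764937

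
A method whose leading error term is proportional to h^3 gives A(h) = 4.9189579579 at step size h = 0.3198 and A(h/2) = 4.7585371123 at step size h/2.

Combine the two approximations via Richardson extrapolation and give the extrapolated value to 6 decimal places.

4.735620

The method has order 3: 2^3 = 8.
8·4.7585371123 = 38.0682968984; 38.0682968984 − 4.9189579579 = 33.1493389405
Divide by 2^3 − 1 = 7.
So the Richardson estimate is 4.7356198486.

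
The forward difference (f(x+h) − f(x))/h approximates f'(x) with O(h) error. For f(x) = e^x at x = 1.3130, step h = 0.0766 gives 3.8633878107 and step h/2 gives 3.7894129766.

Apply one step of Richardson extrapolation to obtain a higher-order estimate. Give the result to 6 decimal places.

3.715438

r = 1, so 2^r = 2.
A(h/2) − A(h) = 3.7894129766 − 3.8633878107 = -0.0739748341
Correction (A(h/2) − A(h))/(2 − 1) = (-0.0739748341)/1 = -0.0739748341
R = A(h/2) + (A(h/2) − A(h))/1 = 3.7894129766 − 0.0739748341 = 3.7154381425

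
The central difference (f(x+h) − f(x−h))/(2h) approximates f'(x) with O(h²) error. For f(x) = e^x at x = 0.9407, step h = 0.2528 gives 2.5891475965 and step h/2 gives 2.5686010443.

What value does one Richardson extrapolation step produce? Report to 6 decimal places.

r = 2, so 2^r = 4.
2^2*A(h/2) = 10.2744041772; minus A(h) gives 7.6852565807.
Denominator 4 − 1 = 3.
7.6852565807 ÷ 3 = 2.5617521936

2.561752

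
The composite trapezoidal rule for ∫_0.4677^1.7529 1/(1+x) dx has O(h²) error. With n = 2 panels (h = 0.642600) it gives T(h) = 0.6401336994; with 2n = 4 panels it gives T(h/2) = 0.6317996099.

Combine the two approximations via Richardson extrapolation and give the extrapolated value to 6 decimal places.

0.629022

The method has order 2: 2^2 = 4.
Difference of the inputs: 0.6317996099 − 0.6401336994 = -0.0083340895
Divide by 2^2 − 1 = 3: (-0.0083340895)/3 = -0.0027780298
R = 0.6317996099 − 0.0027780298 = 0.6290215801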